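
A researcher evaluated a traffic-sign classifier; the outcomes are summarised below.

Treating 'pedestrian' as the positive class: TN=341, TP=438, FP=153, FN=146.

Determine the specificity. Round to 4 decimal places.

Specificity = TN/(TN+FP) = 341/(341+153) = 0.6903

0.6903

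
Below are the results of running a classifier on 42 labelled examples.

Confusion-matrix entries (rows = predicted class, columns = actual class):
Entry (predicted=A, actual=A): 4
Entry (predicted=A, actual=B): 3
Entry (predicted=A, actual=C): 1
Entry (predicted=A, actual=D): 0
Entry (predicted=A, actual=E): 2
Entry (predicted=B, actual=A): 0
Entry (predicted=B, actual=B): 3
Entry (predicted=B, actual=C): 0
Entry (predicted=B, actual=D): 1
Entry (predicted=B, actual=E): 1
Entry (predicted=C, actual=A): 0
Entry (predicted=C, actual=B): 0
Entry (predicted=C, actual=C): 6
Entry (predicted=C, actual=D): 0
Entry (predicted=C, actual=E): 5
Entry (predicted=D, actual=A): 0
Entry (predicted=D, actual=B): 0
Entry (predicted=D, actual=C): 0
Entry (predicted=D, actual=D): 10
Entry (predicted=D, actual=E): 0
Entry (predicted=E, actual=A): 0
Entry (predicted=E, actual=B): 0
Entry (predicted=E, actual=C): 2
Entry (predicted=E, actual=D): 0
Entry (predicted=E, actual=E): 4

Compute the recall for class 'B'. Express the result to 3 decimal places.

0.500

recall = TP/(TP+FN).
B: TP=3, FN=3+0+0+0=3 → 3/6 = 0.5000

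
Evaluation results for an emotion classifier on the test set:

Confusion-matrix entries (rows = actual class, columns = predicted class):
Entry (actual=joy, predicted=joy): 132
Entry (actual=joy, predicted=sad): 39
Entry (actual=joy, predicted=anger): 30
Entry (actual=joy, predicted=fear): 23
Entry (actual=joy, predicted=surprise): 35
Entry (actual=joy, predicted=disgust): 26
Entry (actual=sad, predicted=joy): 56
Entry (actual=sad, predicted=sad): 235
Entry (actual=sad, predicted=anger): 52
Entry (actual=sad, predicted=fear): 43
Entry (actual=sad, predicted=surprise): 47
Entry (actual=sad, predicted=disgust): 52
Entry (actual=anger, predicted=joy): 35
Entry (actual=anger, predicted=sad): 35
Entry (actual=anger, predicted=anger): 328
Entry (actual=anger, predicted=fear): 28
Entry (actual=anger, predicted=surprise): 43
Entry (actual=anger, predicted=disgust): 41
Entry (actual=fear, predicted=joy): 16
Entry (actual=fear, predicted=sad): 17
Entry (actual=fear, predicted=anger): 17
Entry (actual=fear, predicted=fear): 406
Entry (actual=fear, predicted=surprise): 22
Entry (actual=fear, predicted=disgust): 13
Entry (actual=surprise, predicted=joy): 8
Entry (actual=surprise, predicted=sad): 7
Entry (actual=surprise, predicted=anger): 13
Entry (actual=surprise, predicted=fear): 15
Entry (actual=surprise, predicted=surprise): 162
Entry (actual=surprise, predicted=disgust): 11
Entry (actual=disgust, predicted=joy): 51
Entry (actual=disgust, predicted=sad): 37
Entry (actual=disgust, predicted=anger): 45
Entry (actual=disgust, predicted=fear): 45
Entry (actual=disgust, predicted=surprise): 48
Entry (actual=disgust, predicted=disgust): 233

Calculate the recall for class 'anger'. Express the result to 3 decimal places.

0.643

Treat 'anger' as positive and all other classes as negative.
recall = TP/(TP+FN).
anger: TP=328, FN=35+35+28+43+41=182 → 328/510 = 0.6431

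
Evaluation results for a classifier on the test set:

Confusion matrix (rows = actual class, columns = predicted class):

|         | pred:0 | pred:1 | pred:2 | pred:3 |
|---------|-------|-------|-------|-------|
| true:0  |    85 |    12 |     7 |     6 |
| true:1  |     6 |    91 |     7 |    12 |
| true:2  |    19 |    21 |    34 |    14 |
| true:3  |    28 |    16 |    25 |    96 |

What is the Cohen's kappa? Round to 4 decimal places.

0.5139

Observed agreement pₒ = trace/N = 306/479 = 0.63883
Expected agreement pₑ = Σ (rowᵢ·colᵢ)/N² = (110·138 + 116·140 + 88·73 + 165·128)/479² = 0.25699
κ = (pₒ − pₑ)/(1 − pₑ) = (0.63883 − 0.25699)/(1 − 0.25699) = 0.5139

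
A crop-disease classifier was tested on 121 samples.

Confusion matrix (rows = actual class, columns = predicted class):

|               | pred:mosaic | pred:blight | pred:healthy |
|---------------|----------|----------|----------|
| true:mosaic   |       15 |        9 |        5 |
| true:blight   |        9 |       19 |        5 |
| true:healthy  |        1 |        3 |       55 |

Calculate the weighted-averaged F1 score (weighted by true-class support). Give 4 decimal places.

0.7276

Per-class F1 score (2·TP/(2·TP+FP+FN)):
  mosaic: TP=15, FP=9+1=10, FN=9+5=14 → 30/54 = 0.55556
  blight: TP=19, FP=9+3=12, FN=9+5=14 → 38/64 = 0.59375
  healthy: TP=55, FP=5+5=10, FN=1+3=4 → 110/124 = 0.88710
Weighted-F1 score = Σ (supportᵢ/N)·F1 scoreᵢ with N=121: (29/121)·0.55556 + (33/121)·0.59375 + (59/121)·0.88710 = 0.7276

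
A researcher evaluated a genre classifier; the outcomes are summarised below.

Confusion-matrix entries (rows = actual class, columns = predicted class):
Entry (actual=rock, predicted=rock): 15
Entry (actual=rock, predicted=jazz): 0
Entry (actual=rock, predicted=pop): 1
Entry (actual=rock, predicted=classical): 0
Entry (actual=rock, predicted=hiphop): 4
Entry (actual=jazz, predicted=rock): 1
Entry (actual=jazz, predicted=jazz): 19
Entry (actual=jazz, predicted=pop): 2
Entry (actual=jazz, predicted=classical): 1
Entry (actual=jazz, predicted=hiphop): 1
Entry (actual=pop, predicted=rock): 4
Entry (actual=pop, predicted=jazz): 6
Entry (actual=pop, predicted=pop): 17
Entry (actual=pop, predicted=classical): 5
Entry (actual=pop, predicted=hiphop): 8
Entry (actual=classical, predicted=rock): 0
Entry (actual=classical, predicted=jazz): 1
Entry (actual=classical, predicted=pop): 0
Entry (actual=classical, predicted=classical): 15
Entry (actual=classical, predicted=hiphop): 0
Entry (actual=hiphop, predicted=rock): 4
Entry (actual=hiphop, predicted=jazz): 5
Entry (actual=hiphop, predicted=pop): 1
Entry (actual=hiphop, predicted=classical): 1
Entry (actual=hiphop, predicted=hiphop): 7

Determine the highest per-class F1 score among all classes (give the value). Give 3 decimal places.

Per-class F1 score (2·TP/(2·TP+FP+FN)):
  rock: TP=15, FP=1+4+0+4=9, FN=0+1+0+4=5 → 30/44 = 0.6818
  jazz: TP=19, FP=0+6+1+5=12, FN=1+2+1+1=5 → 38/55 = 0.6909
  pop: TP=17, FP=1+2+0+1=4, FN=4+6+5+8=23 → 34/61 = 0.5574
  classical: TP=15, FP=0+1+5+1=7, FN=0+1+0+0=1 → 30/38 = 0.7895
  hiphop: TP=7, FP=4+1+8+0=13, FN=4+5+1+1=11 → 14/38 = 0.3684
Highest is class 'classical' with F1 score = 0.789.

0.789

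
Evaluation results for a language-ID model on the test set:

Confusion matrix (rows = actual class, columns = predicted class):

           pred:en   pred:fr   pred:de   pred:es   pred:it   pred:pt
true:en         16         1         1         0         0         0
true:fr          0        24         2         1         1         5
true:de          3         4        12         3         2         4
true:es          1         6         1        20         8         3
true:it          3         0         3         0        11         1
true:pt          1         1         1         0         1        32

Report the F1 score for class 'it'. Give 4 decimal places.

F1 score = 2·TP/(2·TP+FP+FN).
it: TP=11, FP=0+1+2+8+1=12, FN=3+0+3+0+1=7 → 22/41 = 0.53659

0.5366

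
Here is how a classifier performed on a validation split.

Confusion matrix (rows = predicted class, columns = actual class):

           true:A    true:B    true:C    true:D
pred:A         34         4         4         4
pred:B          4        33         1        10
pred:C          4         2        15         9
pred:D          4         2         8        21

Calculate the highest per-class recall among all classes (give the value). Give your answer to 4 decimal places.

0.8049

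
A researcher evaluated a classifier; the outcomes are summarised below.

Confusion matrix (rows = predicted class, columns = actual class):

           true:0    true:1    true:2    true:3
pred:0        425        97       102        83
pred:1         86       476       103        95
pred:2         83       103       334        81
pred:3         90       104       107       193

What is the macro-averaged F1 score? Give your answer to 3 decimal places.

0.543

Per-class F1 score (2·TP/(2·TP+FP+FN)):
  0: TP=425, FP=97+102+83=282, FN=86+83+90=259 → 850/1391 = 0.6111
  1: TP=476, FP=86+103+95=284, FN=97+103+104=304 → 952/1540 = 0.6182
  2: TP=334, FP=83+103+81=267, FN=102+103+107=312 → 668/1247 = 0.5357
  3: TP=193, FP=90+104+107=301, FN=83+95+81=259 → 386/946 = 0.4080
Macro-F1 score = mean = (0.6111 + 0.6182 + 0.5357 + 0.4080) / 4 = 0.543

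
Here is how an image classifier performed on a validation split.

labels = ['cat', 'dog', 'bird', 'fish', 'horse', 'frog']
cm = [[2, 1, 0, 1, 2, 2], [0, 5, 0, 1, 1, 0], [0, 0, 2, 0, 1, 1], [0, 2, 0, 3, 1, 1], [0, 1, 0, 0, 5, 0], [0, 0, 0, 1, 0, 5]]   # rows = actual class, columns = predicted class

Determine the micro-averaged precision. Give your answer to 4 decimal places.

Micro-averaging pools counts across classes: ΣTP=22, ΣFP=16, ΣFN=16.
Micro-precision = TP/(TP+FP) on pooled counts = 0.5789 (equals overall accuracy in single-label multiclass).

0.5789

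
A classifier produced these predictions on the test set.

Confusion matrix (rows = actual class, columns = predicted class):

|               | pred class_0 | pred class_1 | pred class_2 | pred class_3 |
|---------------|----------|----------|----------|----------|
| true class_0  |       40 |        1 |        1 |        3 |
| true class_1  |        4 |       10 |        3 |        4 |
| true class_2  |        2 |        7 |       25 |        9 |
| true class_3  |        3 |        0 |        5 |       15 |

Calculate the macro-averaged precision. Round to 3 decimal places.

0.648

Per-class precision (TP/(TP+FP)):
  class_0: TP=40, FP=4+2+3=9 → 40/49 = 0.8163
  class_1: TP=10, FP=1+7+0=8 → 10/18 = 0.5556
  class_2: TP=25, FP=1+3+5=9 → 25/34 = 0.7353
  class_3: TP=15, FP=3+4+9=16 → 15/31 = 0.4839
Macro-precision = mean = (0.8163 + 0.5556 + 0.7353 + 0.4839) / 4 = 0.648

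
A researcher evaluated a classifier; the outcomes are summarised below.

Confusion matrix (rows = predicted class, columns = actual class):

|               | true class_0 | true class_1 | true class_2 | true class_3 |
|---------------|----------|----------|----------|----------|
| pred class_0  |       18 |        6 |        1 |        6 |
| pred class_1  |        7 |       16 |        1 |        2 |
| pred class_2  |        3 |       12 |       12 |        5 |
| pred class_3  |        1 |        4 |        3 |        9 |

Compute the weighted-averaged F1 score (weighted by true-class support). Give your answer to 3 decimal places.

Per-class F1 score (2·TP/(2·TP+FP+FN)):
  class_0: TP=18, FP=6+1+6=13, FN=7+3+1=11 → 36/60 = 0.6000
  class_1: TP=16, FP=7+1+2=10, FN=6+12+4=22 → 32/64 = 0.5000
  class_2: TP=12, FP=3+12+5=20, FN=1+1+3=5 → 24/49 = 0.4898
  class_3: TP=9, FP=1+4+3=8, FN=6+2+5=13 → 18/39 = 0.4615
Weighted-F1 score = Σ (supportᵢ/N)·F1 scoreᵢ with N=106: (29/106)·0.6000 + (38/106)·0.5000 + (17/106)·0.4898 + (22/106)·0.4615 = 0.518

0.518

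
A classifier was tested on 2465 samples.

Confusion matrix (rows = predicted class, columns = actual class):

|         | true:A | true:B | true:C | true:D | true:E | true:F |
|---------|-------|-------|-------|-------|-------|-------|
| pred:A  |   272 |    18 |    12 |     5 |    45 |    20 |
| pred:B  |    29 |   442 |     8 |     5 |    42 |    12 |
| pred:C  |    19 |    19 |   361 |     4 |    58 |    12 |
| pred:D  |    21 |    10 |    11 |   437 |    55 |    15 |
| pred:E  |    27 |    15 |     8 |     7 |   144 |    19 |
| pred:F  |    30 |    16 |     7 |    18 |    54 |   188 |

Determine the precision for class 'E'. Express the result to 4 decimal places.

0.6545

Take TP from the diagonal, FP from the rest of the 'E' prediction marginal, FN from the rest of the 'E' actual marginal.
precision = TP/(TP+FP).
E: TP=144, FP=27+15+8+7+19=76 → 144/220 = 0.65455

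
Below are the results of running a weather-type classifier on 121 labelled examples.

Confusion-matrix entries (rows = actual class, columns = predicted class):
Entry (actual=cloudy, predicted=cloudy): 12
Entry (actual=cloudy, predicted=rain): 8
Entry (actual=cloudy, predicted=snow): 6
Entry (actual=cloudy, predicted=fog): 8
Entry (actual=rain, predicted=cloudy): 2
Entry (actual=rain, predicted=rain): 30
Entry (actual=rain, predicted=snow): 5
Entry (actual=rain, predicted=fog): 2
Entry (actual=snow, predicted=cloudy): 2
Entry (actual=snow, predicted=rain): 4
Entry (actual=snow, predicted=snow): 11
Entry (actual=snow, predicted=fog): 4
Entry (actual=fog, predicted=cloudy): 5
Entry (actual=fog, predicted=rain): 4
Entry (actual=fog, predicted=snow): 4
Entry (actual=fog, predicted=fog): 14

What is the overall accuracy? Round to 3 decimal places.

0.554

Accuracy = trace / total = (12+30+11+14=67) / 121 = 67/121 = 0.554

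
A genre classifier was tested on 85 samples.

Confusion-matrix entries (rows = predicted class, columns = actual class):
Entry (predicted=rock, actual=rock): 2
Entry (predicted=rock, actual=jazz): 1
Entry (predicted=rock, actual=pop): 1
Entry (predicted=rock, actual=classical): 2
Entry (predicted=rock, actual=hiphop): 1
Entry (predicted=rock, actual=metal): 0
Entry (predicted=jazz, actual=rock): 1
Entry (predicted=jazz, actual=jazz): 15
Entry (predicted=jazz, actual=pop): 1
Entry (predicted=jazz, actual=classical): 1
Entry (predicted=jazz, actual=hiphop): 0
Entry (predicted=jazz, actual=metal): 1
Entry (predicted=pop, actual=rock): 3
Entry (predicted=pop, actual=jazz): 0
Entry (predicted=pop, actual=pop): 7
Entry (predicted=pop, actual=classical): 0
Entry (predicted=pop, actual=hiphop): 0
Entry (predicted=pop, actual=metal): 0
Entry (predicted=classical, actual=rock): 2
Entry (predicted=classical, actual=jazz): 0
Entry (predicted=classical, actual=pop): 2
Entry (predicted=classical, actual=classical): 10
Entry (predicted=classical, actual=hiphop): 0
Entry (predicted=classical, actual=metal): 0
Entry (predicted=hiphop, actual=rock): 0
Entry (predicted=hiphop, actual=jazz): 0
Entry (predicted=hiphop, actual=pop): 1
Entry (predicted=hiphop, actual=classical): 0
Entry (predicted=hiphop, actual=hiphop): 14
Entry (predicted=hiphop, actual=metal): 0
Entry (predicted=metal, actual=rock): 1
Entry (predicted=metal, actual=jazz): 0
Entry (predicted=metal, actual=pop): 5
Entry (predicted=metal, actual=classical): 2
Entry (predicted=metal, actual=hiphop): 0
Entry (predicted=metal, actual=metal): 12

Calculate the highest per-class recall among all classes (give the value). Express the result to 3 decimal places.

0.938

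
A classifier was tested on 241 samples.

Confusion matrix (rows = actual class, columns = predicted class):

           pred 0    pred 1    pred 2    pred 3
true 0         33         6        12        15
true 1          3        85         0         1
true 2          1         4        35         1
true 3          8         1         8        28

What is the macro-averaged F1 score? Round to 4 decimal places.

0.7162

Per-class F1 score (2·TP/(2·TP+FP+FN)):
  0: TP=33, FP=3+1+8=12, FN=6+12+15=33 → 66/111 = 0.59459
  1: TP=85, FP=6+4+1=11, FN=3+0+1=4 → 170/185 = 0.91892
  2: TP=35, FP=12+0+8=20, FN=1+4+1=6 → 70/96 = 0.72917
  3: TP=28, FP=15+1+1=17, FN=8+1+8=17 → 56/90 = 0.62222
Macro-F1 score = mean = (0.59459 + 0.91892 + 0.72917 + 0.62222) / 4 = 0.7162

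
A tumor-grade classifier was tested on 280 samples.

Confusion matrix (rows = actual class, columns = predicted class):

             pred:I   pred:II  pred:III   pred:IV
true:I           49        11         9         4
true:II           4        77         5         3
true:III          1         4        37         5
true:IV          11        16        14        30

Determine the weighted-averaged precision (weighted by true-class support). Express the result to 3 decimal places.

Per-class precision (TP/(TP+FP)):
  I: TP=49, FP=4+1+11=16 → 49/65 = 0.7538
  II: TP=77, FP=11+4+16=31 → 77/108 = 0.7130
  III: TP=37, FP=9+5+14=28 → 37/65 = 0.5692
  IV: TP=30, FP=4+3+5=12 → 30/42 = 0.7143
Weighted-precision = Σ (supportᵢ/N)·precisionᵢ with N=280: (73/280)·0.7538 + (89/280)·0.7130 + (47/280)·0.5692 + (71/280)·0.7143 = 0.700

0.700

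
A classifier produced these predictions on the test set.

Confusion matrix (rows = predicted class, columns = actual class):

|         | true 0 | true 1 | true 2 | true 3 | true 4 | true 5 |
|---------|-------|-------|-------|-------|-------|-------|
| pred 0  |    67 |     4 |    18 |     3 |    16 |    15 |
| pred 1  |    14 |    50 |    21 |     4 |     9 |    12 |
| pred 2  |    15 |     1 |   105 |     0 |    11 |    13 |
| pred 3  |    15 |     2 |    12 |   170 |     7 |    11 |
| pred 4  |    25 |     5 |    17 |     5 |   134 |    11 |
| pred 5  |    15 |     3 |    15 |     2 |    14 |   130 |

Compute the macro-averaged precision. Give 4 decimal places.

0.6522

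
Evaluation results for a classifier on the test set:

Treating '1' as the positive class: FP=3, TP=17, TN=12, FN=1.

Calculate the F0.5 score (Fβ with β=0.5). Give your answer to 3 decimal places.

Fβ = (1+β²)·TP / ((1+β²)·TP + β²·FN + FP), with β²=1/4
= 1.25·17 / (1.25·17 + 0.25·1 + 3) = 0.867

0.867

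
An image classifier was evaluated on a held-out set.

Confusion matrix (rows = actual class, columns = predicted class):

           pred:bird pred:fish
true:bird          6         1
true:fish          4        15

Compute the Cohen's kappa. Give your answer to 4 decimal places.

0.5695

Observed agreement pₒ = trace/N = 21/26 = 0.80769
Expected agreement pₑ = Σ (rowᵢ·colᵢ)/N² = (7·10 + 19·16)/26² = 0.55325
κ = (pₒ − pₑ)/(1 − pₑ) = (0.80769 − 0.55325)/(1 − 0.55325) = 0.5695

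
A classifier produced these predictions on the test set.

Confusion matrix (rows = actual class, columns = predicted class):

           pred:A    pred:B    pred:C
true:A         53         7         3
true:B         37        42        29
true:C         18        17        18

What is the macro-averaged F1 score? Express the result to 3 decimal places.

Per-class F1 score (2·TP/(2·TP+FP+FN)):
  A: TP=53, FP=37+18=55, FN=7+3=10 → 106/171 = 0.6199
  B: TP=42, FP=7+17=24, FN=37+29=66 → 84/174 = 0.4828
  C: TP=18, FP=3+29=32, FN=18+17=35 → 36/103 = 0.3495
Macro-F1 score = mean = (0.6199 + 0.4828 + 0.3495) / 3 = 0.484

0.484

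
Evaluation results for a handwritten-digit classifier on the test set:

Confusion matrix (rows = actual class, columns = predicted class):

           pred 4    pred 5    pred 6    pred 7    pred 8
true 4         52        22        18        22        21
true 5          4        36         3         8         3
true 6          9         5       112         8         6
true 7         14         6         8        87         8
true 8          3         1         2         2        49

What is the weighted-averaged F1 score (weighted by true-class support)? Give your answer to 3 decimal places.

0.651

Per-class F1 score (2·TP/(2·TP+FP+FN)):
  4: TP=52, FP=4+9+14+3=30, FN=22+18+22+21=83 → 104/217 = 0.4793
  5: TP=36, FP=22+5+6+1=34, FN=4+3+8+3=18 → 72/124 = 0.5806
  6: TP=112, FP=18+3+8+2=31, FN=9+5+8+6=28 → 224/283 = 0.7915
  7: TP=87, FP=22+8+8+2=40, FN=14+6+8+8=36 → 174/250 = 0.6960
  8: TP=49, FP=21+3+6+8=38, FN=3+1+2+2=8 → 98/144 = 0.6806
Weighted-F1 score = Σ (supportᵢ/N)·F1 scoreᵢ with N=509: (135/509)·0.4793 + (54/509)·0.5806 + (140/509)·0.7915 + (123/509)·0.6960 + (57/509)·0.6806 = 0.651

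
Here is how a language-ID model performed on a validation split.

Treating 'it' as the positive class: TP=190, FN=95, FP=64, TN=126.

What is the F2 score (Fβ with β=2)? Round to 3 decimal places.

Fβ = (1+β²)·TP / ((1+β²)·TP + β²·FN + FP), with β²=4
= 5·190 / (5·190 + 4·95 + 64) = 0.681

0.681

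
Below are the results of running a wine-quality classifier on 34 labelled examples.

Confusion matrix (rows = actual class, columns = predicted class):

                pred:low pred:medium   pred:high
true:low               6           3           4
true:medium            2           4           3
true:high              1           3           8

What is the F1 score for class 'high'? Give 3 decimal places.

Take TP from the diagonal, FP from the rest of the 'high' prediction marginal, FN from the rest of the 'high' actual marginal.
F1 score = 2·TP/(2·TP+FP+FN).
high: TP=8, FP=4+3=7, FN=1+3=4 → 16/27 = 0.5926

0.593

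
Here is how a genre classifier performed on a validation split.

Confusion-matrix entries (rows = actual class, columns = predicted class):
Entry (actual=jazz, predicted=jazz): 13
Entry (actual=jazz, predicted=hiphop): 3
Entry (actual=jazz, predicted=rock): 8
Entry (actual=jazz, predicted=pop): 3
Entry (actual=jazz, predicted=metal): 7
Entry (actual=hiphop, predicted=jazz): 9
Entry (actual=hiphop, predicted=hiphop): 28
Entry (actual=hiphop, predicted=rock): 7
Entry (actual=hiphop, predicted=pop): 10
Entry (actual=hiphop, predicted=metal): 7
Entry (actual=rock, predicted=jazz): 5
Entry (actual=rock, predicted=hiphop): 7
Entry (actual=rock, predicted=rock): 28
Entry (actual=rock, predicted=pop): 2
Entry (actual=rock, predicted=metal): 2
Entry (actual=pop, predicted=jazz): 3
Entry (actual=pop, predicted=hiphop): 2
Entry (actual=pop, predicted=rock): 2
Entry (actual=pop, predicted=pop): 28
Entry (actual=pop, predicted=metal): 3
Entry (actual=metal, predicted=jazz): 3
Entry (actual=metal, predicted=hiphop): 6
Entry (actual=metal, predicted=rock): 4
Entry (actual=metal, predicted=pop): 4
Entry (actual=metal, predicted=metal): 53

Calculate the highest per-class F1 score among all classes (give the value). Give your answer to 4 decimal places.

Per-class F1 score (2·TP/(2·TP+FP+FN)):
  jazz: TP=13, FP=9+5+3+3=20, FN=3+8+3+7=21 → 26/67 = 0.38806
  hiphop: TP=28, FP=3+7+2+6=18, FN=9+7+10+7=33 → 56/107 = 0.52336
  rock: TP=28, FP=8+7+2+4=21, FN=5+7+2+2=16 → 56/93 = 0.60215
  pop: TP=28, FP=3+10+2+4=19, FN=3+2+2+3=10 → 56/85 = 0.65882
  metal: TP=53, FP=7+7+2+3=19, FN=3+6+4+4=17 → 106/142 = 0.74648
Highest is class 'metal' with F1 score = 0.7465.

0.7465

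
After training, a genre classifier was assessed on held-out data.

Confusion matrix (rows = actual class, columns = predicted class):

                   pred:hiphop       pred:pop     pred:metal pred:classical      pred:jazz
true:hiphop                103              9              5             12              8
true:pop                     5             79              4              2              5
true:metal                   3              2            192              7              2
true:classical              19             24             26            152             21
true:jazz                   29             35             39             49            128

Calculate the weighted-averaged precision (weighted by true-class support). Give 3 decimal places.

0.700

Per-class precision (TP/(TP+FP)):
  hiphop: TP=103, FP=5+3+19+29=56 → 103/159 = 0.6478
  pop: TP=79, FP=9+2+24+35=70 → 79/149 = 0.5302
  metal: TP=192, FP=5+4+26+39=74 → 192/266 = 0.7218
  classical: TP=152, FP=12+2+7+49=70 → 152/222 = 0.6847
  jazz: TP=128, FP=8+5+2+21=36 → 128/164 = 0.7805
Weighted-precision = Σ (supportᵢ/N)·precisionᵢ with N=960: (137/960)·0.6478 + (95/960)·0.5302 + (206/960)·0.7218 + (242/960)·0.6847 + (280/960)·0.7805 = 0.700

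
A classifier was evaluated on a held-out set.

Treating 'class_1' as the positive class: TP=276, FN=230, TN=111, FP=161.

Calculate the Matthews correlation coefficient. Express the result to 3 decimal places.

-0.045

MCC = (TP·TN − FP·FN) / √((TP+FP)(TP+FN)(TN+FP)(TN+FN))
Numerator = 276·111 − 161·230 = -6394
Denominator = √(437·506·272·341) = √20509507744 = 143211.4093
MCC = -6394 / 143211.4093 = -0.045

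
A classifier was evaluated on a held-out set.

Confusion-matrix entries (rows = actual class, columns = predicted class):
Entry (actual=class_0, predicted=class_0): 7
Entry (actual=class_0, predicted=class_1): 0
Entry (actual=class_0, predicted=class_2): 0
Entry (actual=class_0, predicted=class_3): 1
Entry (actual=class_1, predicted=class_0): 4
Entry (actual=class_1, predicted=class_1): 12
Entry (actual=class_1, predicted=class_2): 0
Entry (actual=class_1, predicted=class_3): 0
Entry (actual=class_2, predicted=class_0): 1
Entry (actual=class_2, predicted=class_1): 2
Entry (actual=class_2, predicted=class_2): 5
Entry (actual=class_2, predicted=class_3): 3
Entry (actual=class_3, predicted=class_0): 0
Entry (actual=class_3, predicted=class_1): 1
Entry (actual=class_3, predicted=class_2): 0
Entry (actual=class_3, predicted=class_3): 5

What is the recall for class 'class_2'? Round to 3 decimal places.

Treat 'class_2' as positive and all other classes as negative.
recall = TP/(TP+FN).
class_2: TP=5, FN=1+2+3=6 → 5/11 = 0.4545

0.455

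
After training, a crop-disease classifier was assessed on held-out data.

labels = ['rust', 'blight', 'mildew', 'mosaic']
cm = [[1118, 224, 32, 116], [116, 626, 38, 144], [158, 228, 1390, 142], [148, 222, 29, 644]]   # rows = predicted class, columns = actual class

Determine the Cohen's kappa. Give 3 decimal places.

0.600

Observed agreement pₒ = trace/N = 3778/5375 = 0.7029
Expected agreement pₑ = Σ (rowᵢ·colᵢ)/N² = (1540·1490 + 1300·924 + 1489·1918 + 1046·1043)/5375² = 0.2576
κ = (pₒ − pₑ)/(1 − pₑ) = (0.7029 − 0.2576)/(1 − 0.2576) = 0.600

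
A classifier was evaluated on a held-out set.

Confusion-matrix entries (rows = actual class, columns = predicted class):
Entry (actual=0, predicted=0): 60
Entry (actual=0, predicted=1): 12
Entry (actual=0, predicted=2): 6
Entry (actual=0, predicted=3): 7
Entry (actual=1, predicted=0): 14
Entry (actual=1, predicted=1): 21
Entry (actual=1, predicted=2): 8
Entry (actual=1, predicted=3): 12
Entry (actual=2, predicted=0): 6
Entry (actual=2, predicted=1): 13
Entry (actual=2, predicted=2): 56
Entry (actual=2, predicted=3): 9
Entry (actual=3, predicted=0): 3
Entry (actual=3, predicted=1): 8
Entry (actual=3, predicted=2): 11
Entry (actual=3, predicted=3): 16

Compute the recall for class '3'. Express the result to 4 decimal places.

Take TP from the diagonal, FP from the rest of the '3' prediction marginal, FN from the rest of the '3' actual marginal.
recall = TP/(TP+FN).
3: TP=16, FN=3+8+11=22 → 16/38 = 0.42105

0.4211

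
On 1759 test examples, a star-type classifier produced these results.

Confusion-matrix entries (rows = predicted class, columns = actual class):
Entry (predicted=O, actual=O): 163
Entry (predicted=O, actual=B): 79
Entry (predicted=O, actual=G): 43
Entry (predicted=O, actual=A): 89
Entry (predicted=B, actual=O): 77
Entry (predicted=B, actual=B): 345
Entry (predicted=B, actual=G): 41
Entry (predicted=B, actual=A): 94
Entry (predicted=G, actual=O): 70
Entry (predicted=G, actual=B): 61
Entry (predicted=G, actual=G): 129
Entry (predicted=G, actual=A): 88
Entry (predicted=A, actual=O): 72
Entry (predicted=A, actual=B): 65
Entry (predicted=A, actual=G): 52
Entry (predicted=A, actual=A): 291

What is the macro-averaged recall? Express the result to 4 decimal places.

Per-class recall (TP/(TP+FN)):
  O: TP=163, FN=77+70+72=219 → 163/382 = 0.42670
  B: TP=345, FN=79+61+65=205 → 345/550 = 0.62727
  G: TP=129, FN=43+41+52=136 → 129/265 = 0.48679
  A: TP=291, FN=89+94+88=271 → 291/562 = 0.51779
Macro-recall = mean = (0.42670 + 0.62727 + 0.48679 + 0.51779) / 4 = 0.5146

0.5146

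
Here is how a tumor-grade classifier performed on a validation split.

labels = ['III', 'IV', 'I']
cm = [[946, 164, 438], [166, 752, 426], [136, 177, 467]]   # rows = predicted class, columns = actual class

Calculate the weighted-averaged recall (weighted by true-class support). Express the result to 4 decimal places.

Per-class recall (TP/(TP+FN)):
  III: TP=946, FN=166+136=302 → 946/1248 = 0.75801
  IV: TP=752, FN=164+177=341 → 752/1093 = 0.68801
  I: TP=467, FN=438+426=864 → 467/1331 = 0.35086
Weighted-recall = Σ (supportᵢ/N)·recallᵢ with N=3672: (1248/3672)·0.75801 + (1093/3672)·0.68801 + (1331/3672)·0.35086 = 0.5896

0.5896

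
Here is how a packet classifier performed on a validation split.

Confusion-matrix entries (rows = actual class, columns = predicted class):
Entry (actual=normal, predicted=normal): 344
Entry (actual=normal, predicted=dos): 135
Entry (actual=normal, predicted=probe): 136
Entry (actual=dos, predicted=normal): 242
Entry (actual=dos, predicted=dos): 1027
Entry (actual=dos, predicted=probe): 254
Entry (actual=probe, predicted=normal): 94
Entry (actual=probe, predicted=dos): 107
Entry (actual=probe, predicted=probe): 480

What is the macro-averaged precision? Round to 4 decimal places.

0.6223

Per-class precision (TP/(TP+FP)):
  normal: TP=344, FP=242+94=336 → 344/680 = 0.50588
  dos: TP=1027, FP=135+107=242 → 1027/1269 = 0.80930
  probe: TP=480, FP=136+254=390 → 480/870 = 0.55172
Macro-precision = mean = (0.50588 + 0.80930 + 0.55172) / 3 = 0.6223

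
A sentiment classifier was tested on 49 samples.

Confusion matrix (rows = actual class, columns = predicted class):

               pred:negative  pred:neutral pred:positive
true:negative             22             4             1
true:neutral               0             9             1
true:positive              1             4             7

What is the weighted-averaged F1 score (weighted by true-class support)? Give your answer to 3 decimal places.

0.784

Per-class F1 score (2·TP/(2·TP+FP+FN)):
  negative: TP=22, FP=0+1=1, FN=4+1=5 → 44/50 = 0.8800
  neutral: TP=9, FP=4+4=8, FN=0+1=1 → 18/27 = 0.6667
  positive: TP=7, FP=1+1=2, FN=1+4=5 → 14/21 = 0.6667
Weighted-F1 score = Σ (supportᵢ/N)·F1 scoreᵢ with N=49: (27/49)·0.8800 + (10/49)·0.6667 + (12/49)·0.6667 = 0.784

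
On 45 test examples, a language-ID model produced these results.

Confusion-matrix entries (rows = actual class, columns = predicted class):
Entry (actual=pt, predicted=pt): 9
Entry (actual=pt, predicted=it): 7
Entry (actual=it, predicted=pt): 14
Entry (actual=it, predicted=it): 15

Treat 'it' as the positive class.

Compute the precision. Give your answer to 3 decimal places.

Precision = TP/(TP+FP) = 15/(15+7) = 15/22 = 0.682

0.682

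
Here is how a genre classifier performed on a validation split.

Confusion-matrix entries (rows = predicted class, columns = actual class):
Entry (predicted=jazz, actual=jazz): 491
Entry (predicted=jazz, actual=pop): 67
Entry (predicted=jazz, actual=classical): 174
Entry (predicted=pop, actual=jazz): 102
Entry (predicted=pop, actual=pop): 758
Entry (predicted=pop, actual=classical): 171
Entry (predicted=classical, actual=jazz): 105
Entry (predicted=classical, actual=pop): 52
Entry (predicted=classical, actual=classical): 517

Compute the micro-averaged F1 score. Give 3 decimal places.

0.725

Micro-averaging pools counts across classes: ΣTP=1766, ΣFP=671, ΣFN=671.
Micro-F1 score = 2·TP/(2·TP+FP+FN) on pooled counts = 0.725 (equals overall accuracy in single-label multiclass).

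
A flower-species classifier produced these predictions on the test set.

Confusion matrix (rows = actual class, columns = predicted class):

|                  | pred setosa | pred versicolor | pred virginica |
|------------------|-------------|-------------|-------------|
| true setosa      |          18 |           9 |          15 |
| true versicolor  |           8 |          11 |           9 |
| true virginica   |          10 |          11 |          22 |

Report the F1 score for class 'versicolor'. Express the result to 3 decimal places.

0.373

Treat 'versicolor' as positive and all other classes as negative.
F1 score = 2·TP/(2·TP+FP+FN).
versicolor: TP=11, FP=9+11=20, FN=8+9=17 → 22/59 = 0.3729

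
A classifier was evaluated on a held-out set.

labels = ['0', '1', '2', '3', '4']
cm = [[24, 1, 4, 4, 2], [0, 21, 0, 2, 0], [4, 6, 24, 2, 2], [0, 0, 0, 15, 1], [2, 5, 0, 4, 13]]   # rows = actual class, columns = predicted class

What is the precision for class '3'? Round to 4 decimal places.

0.5556

precision = TP/(TP+FP).
3: TP=15, FP=4+2+2+4=12 → 15/27 = 0.55556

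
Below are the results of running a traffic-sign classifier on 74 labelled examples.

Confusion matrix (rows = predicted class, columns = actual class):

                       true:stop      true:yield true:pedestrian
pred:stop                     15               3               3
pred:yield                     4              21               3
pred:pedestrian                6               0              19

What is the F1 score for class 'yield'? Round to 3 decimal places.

Treat 'yield' as positive and all other classes as negative.
F1 score = 2·TP/(2·TP+FP+FN).
yield: TP=21, FP=4+3=7, FN=3+0=3 → 42/52 = 0.8077

0.808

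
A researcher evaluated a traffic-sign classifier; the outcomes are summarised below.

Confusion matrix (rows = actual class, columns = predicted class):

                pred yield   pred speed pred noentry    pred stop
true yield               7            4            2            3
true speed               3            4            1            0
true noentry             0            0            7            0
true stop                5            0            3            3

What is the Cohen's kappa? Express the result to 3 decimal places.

Observed agreement pₒ = trace/N = 21/42 = 0.5000
Expected agreement pₑ = Σ (rowᵢ·colᵢ)/N² = (16·15 + 8·8 + 7·13 + 11·6)/42² = 0.2613
κ = (pₒ − pₑ)/(1 − pₑ) = (0.5000 − 0.2613)/(1 − 0.2613) = 0.323

0.323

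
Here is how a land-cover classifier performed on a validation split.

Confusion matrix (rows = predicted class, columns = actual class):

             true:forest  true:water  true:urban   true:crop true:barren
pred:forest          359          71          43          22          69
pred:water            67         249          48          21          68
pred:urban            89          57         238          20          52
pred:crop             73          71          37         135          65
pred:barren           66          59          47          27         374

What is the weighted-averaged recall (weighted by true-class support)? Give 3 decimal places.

Per-class recall (TP/(TP+FN)):
  forest: TP=359, FN=67+89+73+66=295 → 359/654 = 0.5489
  water: TP=249, FN=71+57+71+59=258 → 249/507 = 0.4911
  urban: TP=238, FN=43+48+37+47=175 → 238/413 = 0.5763
  crop: TP=135, FN=22+21+20+27=90 → 135/225 = 0.6000
  barren: TP=374, FN=69+68+52+65=254 → 374/628 = 0.5955
Weighted-recall = Σ (supportᵢ/N)·recallᵢ with N=2427: (654/2427)·0.5489 + (507/2427)·0.4911 + (413/2427)·0.5763 + (225/2427)·0.6000 + (628/2427)·0.5955 = 0.558

0.558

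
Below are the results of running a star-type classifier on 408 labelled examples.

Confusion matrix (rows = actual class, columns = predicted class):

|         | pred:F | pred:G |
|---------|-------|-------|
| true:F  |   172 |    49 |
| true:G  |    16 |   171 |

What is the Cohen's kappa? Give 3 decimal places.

0.683

Observed agreement pₒ = trace/N = 343/408 = 0.8407
Expected agreement pₑ = Σ (rowᵢ·colᵢ)/N² = (221·188 + 187·220)/408² = 0.4967
κ = (pₒ − pₑ)/(1 − pₑ) = (0.8407 − 0.4967)/(1 − 0.4967) = 0.683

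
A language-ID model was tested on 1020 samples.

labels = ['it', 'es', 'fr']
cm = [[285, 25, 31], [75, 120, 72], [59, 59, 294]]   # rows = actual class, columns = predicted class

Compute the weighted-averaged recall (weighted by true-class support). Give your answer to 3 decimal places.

0.685

Per-class recall (TP/(TP+FN)):
  it: TP=285, FN=25+31=56 → 285/341 = 0.8358
  es: TP=120, FN=75+72=147 → 120/267 = 0.4494
  fr: TP=294, FN=59+59=118 → 294/412 = 0.7136
Weighted-recall = Σ (supportᵢ/N)·recallᵢ with N=1020: (341/1020)·0.8358 + (267/1020)·0.4494 + (412/1020)·0.7136 = 0.685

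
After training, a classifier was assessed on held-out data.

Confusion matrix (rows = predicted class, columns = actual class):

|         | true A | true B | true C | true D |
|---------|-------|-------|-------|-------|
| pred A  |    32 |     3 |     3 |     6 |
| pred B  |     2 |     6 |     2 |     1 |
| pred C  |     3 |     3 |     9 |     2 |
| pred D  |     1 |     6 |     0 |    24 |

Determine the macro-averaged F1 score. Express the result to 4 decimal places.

0.6312

Per-class F1 score (2·TP/(2·TP+FP+FN)):
  A: TP=32, FP=3+3+6=12, FN=2+3+1=6 → 64/82 = 0.78049
  B: TP=6, FP=2+2+1=5, FN=3+3+6=12 → 12/29 = 0.41379
  C: TP=9, FP=3+3+2=8, FN=3+2+0=5 → 18/31 = 0.58065
  D: TP=24, FP=1+6+0=7, FN=6+1+2=9 → 48/64 = 0.75000
Macro-F1 score = mean = (0.78049 + 0.41379 + 0.58065 + 0.75000) / 4 = 0.6312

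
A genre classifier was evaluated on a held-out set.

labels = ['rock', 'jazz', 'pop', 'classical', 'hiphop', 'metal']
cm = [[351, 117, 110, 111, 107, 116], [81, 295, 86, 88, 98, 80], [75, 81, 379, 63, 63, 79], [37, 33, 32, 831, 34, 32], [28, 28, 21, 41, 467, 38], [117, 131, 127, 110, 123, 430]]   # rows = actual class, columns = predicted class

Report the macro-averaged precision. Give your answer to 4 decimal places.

Per-class precision (TP/(TP+FP)):
  rock: TP=351, FP=81+75+37+28+117=338 → 351/689 = 0.50943
  jazz: TP=295, FP=117+81+33+28+131=390 → 295/685 = 0.43066
  pop: TP=379, FP=110+86+32+21+127=376 → 379/755 = 0.50199
  classical: TP=831, FP=111+88+63+41+110=413 → 831/1244 = 0.66801
  hiphop: TP=467, FP=107+98+63+34+123=425 → 467/892 = 0.52354
  metal: TP=430, FP=116+80+79+32+38=345 → 430/775 = 0.55484
Macro-precision = mean = (0.50943 + 0.43066 + 0.50199 + 0.66801 + 0.52354 + 0.55484) / 6 = 0.5314

0.5314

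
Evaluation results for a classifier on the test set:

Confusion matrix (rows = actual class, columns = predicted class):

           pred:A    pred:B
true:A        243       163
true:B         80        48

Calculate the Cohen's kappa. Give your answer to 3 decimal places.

-0.022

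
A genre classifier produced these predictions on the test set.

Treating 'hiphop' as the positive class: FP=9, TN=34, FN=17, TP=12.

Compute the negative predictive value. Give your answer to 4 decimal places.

0.6667

NPV = TN/(TN+FN) = 34/(34+17) = 0.6667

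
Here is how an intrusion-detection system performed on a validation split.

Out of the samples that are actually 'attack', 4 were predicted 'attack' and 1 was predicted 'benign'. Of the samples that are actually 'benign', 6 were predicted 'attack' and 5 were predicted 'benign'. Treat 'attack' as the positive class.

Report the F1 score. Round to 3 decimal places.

Precision = TP/(TP+FP) = 4/10 = 0.4000
Recall = TP/(TP+FN) = 4/5 = 0.8000
F1 = 2·TP/(2·TP+FP+FN) = 8/15 = 0.533

0.533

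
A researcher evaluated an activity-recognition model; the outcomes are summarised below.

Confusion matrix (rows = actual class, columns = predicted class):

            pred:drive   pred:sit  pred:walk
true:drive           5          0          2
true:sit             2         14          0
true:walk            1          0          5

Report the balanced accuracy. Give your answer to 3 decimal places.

0.808

Balanced accuracy = mean of per-class recall.
  drive: recall = 5/7 = 0.7143
  sit: recall = 14/16 = 0.8750
  walk: recall = 5/6 = 0.8333
Mean = (0.7143 + 0.8750 + 0.8333) / 3 = 0.808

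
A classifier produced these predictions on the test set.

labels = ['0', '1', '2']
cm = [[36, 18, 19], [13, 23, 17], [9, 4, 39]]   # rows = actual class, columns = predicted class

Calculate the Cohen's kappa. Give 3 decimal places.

0.327

Observed agreement pₒ = trace/N = 98/178 = 0.5506
Expected agreement pₑ = Σ (rowᵢ·colᵢ)/N² = (73·58 + 53·45 + 52·75)/178² = 0.3320
κ = (pₒ − pₑ)/(1 − pₑ) = (0.5506 − 0.3320)/(1 − 0.3320) = 0.327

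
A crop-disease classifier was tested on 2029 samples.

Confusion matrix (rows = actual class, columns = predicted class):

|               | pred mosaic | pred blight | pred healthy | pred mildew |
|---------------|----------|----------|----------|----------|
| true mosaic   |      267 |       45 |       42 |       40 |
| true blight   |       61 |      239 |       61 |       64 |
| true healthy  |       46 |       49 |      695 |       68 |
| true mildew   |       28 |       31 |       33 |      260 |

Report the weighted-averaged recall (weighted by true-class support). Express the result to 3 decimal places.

Per-class recall (TP/(TP+FN)):
  mosaic: TP=267, FN=45+42+40=127 → 267/394 = 0.6777
  blight: TP=239, FN=61+61+64=186 → 239/425 = 0.5624
  healthy: TP=695, FN=46+49+68=163 → 695/858 = 0.8100
  mildew: TP=260, FN=28+31+33=92 → 260/352 = 0.7386
Weighted-recall = Σ (supportᵢ/N)·recallᵢ with N=2029: (394/2029)·0.6777 + (425/2029)·0.5624 + (858/2029)·0.8100 + (352/2029)·0.7386 = 0.720

0.720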